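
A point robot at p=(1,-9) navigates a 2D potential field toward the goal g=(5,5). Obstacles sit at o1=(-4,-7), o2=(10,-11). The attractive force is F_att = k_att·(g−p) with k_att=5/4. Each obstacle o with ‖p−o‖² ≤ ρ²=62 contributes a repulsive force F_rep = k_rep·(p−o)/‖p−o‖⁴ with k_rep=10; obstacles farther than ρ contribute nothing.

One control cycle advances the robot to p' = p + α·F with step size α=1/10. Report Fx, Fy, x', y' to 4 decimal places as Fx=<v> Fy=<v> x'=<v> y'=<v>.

Fx=5.0595 Fy=17.4762 x'=1.5059 y'=-7.2524

F_att = 5/4·(g−p) = 5/4·(4,14) = (5.0000,17.5000)
o1: d²=29 ≤ ρ²=62; F_rep = 10·(5,-2)/29² = (0.0595,-0.0238)
o2: d²=85 > ρ²=62 → inactive
F = F_att + ΣF_rep = (5.0595,17.4762)
p' = p + 1/10·F = (1.5059,-7.2524)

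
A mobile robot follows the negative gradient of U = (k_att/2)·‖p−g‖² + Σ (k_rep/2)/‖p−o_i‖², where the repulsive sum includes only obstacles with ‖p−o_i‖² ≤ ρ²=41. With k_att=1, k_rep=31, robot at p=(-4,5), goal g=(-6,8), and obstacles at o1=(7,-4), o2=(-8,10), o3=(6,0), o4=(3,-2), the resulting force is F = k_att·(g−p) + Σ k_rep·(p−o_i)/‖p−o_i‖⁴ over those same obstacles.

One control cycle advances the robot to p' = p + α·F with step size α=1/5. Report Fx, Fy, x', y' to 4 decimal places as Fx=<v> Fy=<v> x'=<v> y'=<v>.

F_att = 1·(g−p) = 1·(-2,3) = (-2.0000,3.0000)
o1: d²=202 > ρ²=41 → inactive
o2: d²=41 ≤ ρ²=41; F_rep = 31·(4,-5)/41² = (0.0738,-0.0922)
o3: d²=125 > ρ²=41 → inactive
o4: d²=98 > ρ²=41 → inactive
F = F_att + ΣF_rep = (-1.9262,2.9078)
p' = p + 1/5·F = (-4.3852,5.5816)

Fx=-1.9262 Fy=2.9078 x'=-4.3852 y'=5.5816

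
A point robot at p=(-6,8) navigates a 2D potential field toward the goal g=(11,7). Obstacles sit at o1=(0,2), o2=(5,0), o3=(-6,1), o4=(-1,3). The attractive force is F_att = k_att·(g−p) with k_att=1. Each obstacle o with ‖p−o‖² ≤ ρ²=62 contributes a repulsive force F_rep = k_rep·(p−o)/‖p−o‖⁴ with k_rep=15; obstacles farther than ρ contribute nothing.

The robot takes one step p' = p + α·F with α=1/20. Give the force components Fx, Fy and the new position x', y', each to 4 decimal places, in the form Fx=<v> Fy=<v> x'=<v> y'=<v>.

F_att = 1·(g−p) = 1·(17,-1) = (17.0000,-1.0000)
o1: d²=72 > ρ²=62 → inactive
o2: d²=185 > ρ²=62 → inactive
o3: d²=49 ≤ ρ²=62; F_rep = 15·(0,7)/49² = (0.0000,0.0437)
o4: d²=50 ≤ ρ²=62; F_rep = 15·(-5,5)/50² = (-0.0300,0.0300)
F = F_att + ΣF_rep = (16.9700,-0.9263)
p' = p + 1/20·F = (-5.1515,7.9537)

Fx=16.9700 Fy=-0.9263 x'=-5.1515 y'=7.9537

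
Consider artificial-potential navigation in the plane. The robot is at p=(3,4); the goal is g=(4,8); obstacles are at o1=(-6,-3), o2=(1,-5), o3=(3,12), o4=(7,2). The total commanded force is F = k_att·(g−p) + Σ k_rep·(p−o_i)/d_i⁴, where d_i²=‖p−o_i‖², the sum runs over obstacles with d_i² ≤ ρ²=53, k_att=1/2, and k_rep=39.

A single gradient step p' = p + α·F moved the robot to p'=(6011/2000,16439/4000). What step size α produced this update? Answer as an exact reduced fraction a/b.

α = 1/20

F_att = 1/2·(g−p) = 1/2·(1,4) = (0.5000,2.0000)
o1: d²=130 > ρ²=53 → inactive
o2: d²=85 > ρ²=53 → inactive
o3: d²=64 > ρ²=53 → inactive
o4: d²=20 ≤ ρ²=53; F_rep = 39·(-4,2)/20² = (-0.3900,0.1950)
F = F_att + ΣF_rep = (0.1100,2.1950)
Δp = p'−p = (0.0055,0.1098); α = Δx/Fx = (11/2000) / (11/100) = 1/20
check: Δy/Fy = (439/4000) / (439/200) = 1/20 ✓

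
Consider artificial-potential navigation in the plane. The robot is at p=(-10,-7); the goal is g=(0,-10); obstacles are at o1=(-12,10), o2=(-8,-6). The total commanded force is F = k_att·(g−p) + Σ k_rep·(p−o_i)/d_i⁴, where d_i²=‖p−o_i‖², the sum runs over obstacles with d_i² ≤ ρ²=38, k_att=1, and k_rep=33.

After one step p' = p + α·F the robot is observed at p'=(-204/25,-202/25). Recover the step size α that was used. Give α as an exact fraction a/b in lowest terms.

α = 1/4

F_att = 1·(g−p) = 1·(10,-3) = (10.0000,-3.0000)
o1: d²=293 > ρ²=38 → inactive
o2: d²=5 ≤ ρ²=38; F_rep = 33·(-2,-1)/5² = (-2.6400,-1.3200)
F = F_att + ΣF_rep = (7.3600,-4.3200)
Δp = p'−p = (1.8400,-1.0800); α = Δx/Fx = (46/25) / (184/25) = 1/4
check: Δy/Fy = (-27/25) / (-108/25) = 1/4 ✓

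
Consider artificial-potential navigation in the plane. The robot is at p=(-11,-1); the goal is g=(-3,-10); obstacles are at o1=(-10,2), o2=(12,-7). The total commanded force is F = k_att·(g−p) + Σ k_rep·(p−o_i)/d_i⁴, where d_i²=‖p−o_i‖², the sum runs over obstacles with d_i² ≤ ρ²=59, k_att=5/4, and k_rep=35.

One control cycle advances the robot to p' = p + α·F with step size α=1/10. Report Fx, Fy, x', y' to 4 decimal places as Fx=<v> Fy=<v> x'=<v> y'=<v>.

F_att = 5/4·(g−p) = 5/4·(8,-9) = (10.0000,-11.2500)
o1: d²=10 ≤ ρ²=59; F_rep = 35·(-1,-3)/10² = (-0.3500,-1.0500)
o2: d²=565 > ρ²=59 → inactive
F = F_att + ΣF_rep = (9.6500,-12.3000)
p' = p + 1/10·F = (-10.0350,-2.2300)

Fx=9.6500 Fy=-12.3000 x'=-10.0350 y'=-2.2300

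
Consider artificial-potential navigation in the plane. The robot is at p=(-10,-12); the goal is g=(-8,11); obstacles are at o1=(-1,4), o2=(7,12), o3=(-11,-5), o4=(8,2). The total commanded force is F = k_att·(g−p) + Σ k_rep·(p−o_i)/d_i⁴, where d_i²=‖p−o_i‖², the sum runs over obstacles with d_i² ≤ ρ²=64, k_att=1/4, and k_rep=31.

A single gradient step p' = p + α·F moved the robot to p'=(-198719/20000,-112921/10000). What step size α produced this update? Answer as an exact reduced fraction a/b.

α = 1/8

F_att = 1/4·(g−p) = 1/4·(2,23) = (0.5000,5.7500)
o1: d²=337 > ρ²=64 → inactive
o2: d²=865 > ρ²=64 → inactive
o3: d²=50 ≤ ρ²=64; F_rep = 31·(1,-7)/50² = (0.0124,-0.0868)
o4: d²=520 > ρ²=64 → inactive
F = F_att + ΣF_rep = (0.5124,5.6632)
Δp = p'−p = (0.0640,0.7079); α = Δx/Fx = (1281/20000) / (1281/2500) = 1/8
check: Δy/Fy = (7079/10000) / (7079/1250) = 1/8 ✓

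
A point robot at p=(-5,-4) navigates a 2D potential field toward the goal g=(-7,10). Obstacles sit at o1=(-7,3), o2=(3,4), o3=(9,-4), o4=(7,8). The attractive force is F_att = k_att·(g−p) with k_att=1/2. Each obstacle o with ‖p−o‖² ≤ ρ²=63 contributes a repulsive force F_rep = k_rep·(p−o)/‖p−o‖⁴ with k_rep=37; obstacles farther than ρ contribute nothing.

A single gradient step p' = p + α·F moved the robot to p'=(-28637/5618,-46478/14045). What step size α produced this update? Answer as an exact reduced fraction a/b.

F_att = 1/2·(g−p) = 1/2·(-2,14) = (-1.0000,7.0000)
o1: d²=53 ≤ ρ²=63; F_rep = 37·(2,-7)/53² = (0.0263,-0.0922)
o2: d²=128 > ρ²=63 → inactive
o3: d²=196 > ρ²=63 → inactive
o4: d²=288 > ρ²=63 → inactive
F = F_att + ΣF_rep = (-0.9737,6.9078)
Δp = p'−p = (-0.0974,0.6908); α = Δx/Fx = (-547/5618) / (-2735/2809) = 1/10
check: Δy/Fy = (9702/14045) / (19404/2809) = 1/10 ✓

α = 1/10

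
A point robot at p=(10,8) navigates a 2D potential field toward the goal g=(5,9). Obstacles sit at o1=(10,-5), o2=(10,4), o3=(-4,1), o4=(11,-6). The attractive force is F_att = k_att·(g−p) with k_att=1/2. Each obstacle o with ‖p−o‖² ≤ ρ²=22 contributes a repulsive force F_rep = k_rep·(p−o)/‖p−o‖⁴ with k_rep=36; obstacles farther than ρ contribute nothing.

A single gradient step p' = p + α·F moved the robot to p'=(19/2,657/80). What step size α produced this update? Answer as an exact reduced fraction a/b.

F_att = 1/2·(g−p) = 1/2·(-5,1) = (-2.5000,0.5000)
o1: d²=169 > ρ²=22 → inactive
o2: d²=16 ≤ ρ²=22; F_rep = 36·(0,4)/16² = (0.0000,0.5625)
o3: d²=245 > ρ²=22 → inactive
o4: d²=197 > ρ²=22 → inactive
F = F_att + ΣF_rep = (-2.5000,1.0625)
Δp = p'−p = (-0.5000,0.2125); α = Δx/Fx = (-1/2) / (-5/2) = 1/5
check: Δy/Fy = (17/80) / (17/16) = 1/5 ✓

α = 1/5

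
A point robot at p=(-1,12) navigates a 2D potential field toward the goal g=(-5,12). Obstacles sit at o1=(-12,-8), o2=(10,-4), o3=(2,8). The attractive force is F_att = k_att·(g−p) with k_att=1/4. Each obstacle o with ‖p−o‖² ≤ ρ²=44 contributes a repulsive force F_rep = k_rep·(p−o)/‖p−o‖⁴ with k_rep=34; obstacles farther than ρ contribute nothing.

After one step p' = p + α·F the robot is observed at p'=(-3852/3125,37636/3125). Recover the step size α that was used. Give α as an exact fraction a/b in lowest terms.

F_att = 1/4·(g−p) = 1/4·(-4,0) = (-1.0000,0.0000)
o1: d²=521 > ρ²=44 → inactive
o2: d²=377 > ρ²=44 → inactive
o3: d²=25 ≤ ρ²=44; F_rep = 34·(-3,4)/25² = (-0.1632,0.2176)
F = F_att + ΣF_rep = (-1.1632,0.2176)
Δp = p'−p = (-0.2326,0.0435); α = Δx/Fx = (-727/3125) / (-727/625) = 1/5
check: Δy/Fy = (136/3125) / (136/625) = 1/5 ✓

α = 1/5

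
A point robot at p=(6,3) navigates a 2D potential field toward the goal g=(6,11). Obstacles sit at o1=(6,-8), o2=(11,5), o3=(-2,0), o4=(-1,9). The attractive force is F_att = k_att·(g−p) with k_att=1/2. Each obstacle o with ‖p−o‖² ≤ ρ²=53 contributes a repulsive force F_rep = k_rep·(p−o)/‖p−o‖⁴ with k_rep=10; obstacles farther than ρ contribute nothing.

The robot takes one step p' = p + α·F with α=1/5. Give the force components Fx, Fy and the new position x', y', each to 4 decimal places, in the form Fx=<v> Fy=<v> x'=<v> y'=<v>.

F_att = 1/2·(g−p) = 1/2·(0,8) = (0.0000,4.0000)
o1: d²=121 > ρ²=53 → inactive
o2: d²=29 ≤ ρ²=53; F_rep = 10·(-5,-2)/29² = (-0.0595,-0.0238)
o3: d²=73 > ρ²=53 → inactive
o4: d²=85 > ρ²=53 → inactive
F = F_att + ΣF_rep = (-0.0595,3.9762)
p' = p + 1/5·F = (5.9881,3.7952)

Fx=-0.0595 Fy=3.9762 x'=5.9881 y'=3.7952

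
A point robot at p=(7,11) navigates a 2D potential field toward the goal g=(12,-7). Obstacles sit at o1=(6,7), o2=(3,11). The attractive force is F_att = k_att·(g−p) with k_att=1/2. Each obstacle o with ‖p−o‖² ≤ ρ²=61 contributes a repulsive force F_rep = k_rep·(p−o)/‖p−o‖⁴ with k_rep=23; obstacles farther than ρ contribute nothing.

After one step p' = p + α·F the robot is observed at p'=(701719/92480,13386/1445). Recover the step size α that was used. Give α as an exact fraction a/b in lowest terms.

F_att = 1/2·(g−p) = 1/2·(5,-18) = (2.5000,-9.0000)
o1: d²=17 ≤ ρ²=61; F_rep = 23·(1,4)/17² = (0.0796,0.3183)
o2: d²=16 ≤ ρ²=61; F_rep = 23·(4,0)/16² = (0.3594,0.0000)
F = F_att + ΣF_rep = (2.9390,-8.6817)
Δp = p'−p = (0.5878,-1.7363); α = Δx/Fx = (54359/92480) / (54359/18496) = 1/5
check: Δy/Fy = (-2509/1445) / (-2509/289) = 1/5 ✓

α = 1/5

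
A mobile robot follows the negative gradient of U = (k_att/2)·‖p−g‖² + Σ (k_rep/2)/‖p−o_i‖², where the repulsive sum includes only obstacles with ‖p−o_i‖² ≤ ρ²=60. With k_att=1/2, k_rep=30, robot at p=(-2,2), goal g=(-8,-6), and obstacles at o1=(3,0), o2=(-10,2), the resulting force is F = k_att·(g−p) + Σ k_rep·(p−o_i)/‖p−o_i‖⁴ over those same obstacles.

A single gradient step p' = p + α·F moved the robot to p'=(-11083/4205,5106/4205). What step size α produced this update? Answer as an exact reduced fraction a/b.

F_att = 1/2·(g−p) = 1/2·(-6,-8) = (-3.0000,-4.0000)
o1: d²=29 ≤ ρ²=60; F_rep = 30·(-5,2)/29² = (-0.1784,0.0713)
o2: d²=64 > ρ²=60 → inactive
F = F_att + ΣF_rep = (-3.1784,-3.9287)
Δp = p'−p = (-0.6357,-0.7857); α = Δx/Fx = (-2673/4205) / (-2673/841) = 1/5
check: Δy/Fy = (-3304/4205) / (-3304/841) = 1/5 ✓

α = 1/5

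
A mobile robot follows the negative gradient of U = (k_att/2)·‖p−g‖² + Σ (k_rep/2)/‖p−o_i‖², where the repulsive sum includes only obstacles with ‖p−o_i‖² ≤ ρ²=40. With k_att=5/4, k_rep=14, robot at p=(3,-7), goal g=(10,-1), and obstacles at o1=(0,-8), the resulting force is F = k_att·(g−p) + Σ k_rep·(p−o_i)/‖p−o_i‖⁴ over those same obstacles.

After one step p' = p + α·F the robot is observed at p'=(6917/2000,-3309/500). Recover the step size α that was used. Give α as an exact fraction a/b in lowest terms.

F_att = 5/4·(g−p) = 5/4·(7,6) = (8.7500,7.5000)
o1: d²=10 ≤ ρ²=40; F_rep = 14·(3,1)/10² = (0.4200,0.1400)
F = F_att + ΣF_rep = (9.1700,7.6400)
Δp = p'−p = (0.4585,0.3820); α = Δx/Fx = (917/2000) / (917/100) = 1/20
check: Δy/Fy = (191/500) / (191/25) = 1/20 ✓

α = 1/20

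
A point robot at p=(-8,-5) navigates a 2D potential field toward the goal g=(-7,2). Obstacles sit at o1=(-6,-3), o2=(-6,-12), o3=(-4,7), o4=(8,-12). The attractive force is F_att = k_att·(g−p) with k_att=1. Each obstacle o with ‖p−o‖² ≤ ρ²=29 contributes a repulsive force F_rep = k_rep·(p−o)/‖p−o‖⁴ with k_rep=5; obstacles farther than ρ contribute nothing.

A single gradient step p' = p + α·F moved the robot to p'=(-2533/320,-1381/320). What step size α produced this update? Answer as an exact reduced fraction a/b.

F_att = 1·(g−p) = 1·(1,7) = (1.0000,7.0000)
o1: d²=8 ≤ ρ²=29; F_rep = 5·(-2,-2)/8² = (-0.1562,-0.1562)
o2: d²=53 > ρ²=29 → inactive
o3: d²=160 > ρ²=29 → inactive
o4: d²=305 > ρ²=29 → inactive
F = F_att + ΣF_rep = (0.8438,6.8438)
Δp = p'−p = (0.0844,0.6844); α = Δx/Fx = (27/320) / (27/32) = 1/10
check: Δy/Fy = (219/320) / (219/32) = 1/10 ✓

α = 1/10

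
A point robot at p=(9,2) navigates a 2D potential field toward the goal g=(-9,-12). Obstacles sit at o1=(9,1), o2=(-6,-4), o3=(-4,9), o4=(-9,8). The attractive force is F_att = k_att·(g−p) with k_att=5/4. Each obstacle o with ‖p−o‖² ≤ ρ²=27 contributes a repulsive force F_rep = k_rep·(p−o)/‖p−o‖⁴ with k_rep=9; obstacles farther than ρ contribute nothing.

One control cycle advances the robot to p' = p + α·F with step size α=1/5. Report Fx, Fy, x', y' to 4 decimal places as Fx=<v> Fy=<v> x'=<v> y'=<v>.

Fx=-22.5000 Fy=-8.5000 x'=4.5000 y'=0.3000

F_att = 5/4·(g−p) = 5/4·(-18,-14) = (-22.5000,-17.5000)
o1: d²=1 ≤ ρ²=27; F_rep = 9·(0,1)/1² = (0.0000,9.0000)
o2: d²=261 > ρ²=27 → inactive
o3: d²=218 > ρ²=27 → inactive
o4: d²=360 > ρ²=27 → inactive
F = F_att + ΣF_rep = (-22.5000,-8.5000)
p' = p + 1/5·F = (4.5000,0.3000)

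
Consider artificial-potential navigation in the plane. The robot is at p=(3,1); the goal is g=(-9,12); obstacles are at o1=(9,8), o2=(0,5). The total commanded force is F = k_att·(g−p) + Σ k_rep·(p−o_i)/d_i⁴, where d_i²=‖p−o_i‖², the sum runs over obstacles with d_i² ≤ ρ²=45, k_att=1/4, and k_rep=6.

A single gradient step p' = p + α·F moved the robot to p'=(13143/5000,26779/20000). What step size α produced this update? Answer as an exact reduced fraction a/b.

F_att = 1/4·(g−p) = 1/4·(-12,11) = (-3.0000,2.7500)
o1: d²=85 > ρ²=45 → inactive
o2: d²=25 ≤ ρ²=45; F_rep = 6·(3,-4)/25² = (0.0288,-0.0384)
F = F_att + ΣF_rep = (-2.9712,2.7116)
Δp = p'−p = (-0.3714,0.3389); α = Δx/Fx = (-1857/5000) / (-1857/625) = 1/8
check: Δy/Fy = (6779/20000) / (6779/2500) = 1/8 ✓

α = 1/8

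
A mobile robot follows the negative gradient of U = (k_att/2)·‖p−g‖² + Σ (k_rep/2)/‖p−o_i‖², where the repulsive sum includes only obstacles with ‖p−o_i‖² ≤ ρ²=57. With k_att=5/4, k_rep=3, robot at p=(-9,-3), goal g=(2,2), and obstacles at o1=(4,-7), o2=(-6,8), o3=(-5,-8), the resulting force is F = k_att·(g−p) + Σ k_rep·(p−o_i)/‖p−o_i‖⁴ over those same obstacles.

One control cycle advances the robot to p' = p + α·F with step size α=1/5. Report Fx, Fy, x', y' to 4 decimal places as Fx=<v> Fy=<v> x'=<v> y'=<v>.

F_att = 5/4·(g−p) = 5/4·(11,5) = (13.7500,6.2500)
o1: d²=185 > ρ²=57 → inactive
o2: d²=130 > ρ²=57 → inactive
o3: d²=41 ≤ ρ²=57; F_rep = 3·(-4,5)/41² = (-0.0071,0.0089)
F = F_att + ΣF_rep = (13.7429,6.2589)
p' = p + 1/5·F = (-6.2514,-1.7482)

Fx=13.7429 Fy=6.2589 x'=-6.2514 y'=-1.7482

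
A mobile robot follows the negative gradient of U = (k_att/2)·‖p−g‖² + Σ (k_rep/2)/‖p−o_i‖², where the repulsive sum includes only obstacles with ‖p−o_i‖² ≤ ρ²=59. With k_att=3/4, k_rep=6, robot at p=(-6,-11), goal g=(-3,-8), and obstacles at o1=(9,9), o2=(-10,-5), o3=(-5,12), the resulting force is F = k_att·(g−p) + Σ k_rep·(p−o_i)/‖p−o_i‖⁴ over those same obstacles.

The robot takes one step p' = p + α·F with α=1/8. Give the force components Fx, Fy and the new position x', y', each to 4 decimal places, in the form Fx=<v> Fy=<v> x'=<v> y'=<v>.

Fx=2.2589 Fy=2.2367 x'=-5.7176 y'=-10.7204

F_att = 3/4·(g−p) = 3/4·(3,3) = (2.2500,2.2500)
o1: d²=625 > ρ²=59 → inactive
o2: d²=52 ≤ ρ²=59; F_rep = 6·(4,-6)/52² = (0.0089,-0.0133)
o3: d²=530 > ρ²=59 → inactive
F = F_att + ΣF_rep = (2.2589,2.2367)
p' = p + 1/8·F = (-5.7176,-10.7204)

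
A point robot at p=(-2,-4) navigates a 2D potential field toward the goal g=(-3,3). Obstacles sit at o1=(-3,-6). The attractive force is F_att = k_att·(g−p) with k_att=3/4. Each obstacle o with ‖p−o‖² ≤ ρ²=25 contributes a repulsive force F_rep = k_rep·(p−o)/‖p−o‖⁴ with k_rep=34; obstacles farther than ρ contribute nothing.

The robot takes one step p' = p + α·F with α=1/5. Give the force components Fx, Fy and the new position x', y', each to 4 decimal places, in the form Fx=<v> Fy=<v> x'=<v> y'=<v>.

F_att = 3/4·(g−p) = 3/4·(-1,7) = (-0.7500,5.2500)
o1: d²=5 ≤ ρ²=25; F_rep = 34·(1,2)/5² = (1.3600,2.7200)
F = F_att + ΣF_rep = (0.6100,7.9700)
p' = p + 1/5·F = (-1.8780,-2.4060)

Fx=0.6100 Fy=7.9700 x'=-1.8780 y'=-2.4060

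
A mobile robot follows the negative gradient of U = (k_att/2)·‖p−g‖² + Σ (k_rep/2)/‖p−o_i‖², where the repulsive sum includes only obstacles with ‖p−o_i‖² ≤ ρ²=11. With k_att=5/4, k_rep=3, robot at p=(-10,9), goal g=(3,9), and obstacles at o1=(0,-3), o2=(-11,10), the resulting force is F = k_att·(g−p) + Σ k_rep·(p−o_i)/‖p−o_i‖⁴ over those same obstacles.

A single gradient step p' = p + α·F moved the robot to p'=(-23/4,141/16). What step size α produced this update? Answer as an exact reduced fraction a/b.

α = 1/4

F_att = 5/4·(g−p) = 5/4·(13,0) = (16.2500,0.0000)
o1: d²=244 > ρ²=11 → inactive
o2: d²=2 ≤ ρ²=11; F_rep = 3·(1,-1)/2² = (0.7500,-0.7500)
F = F_att + ΣF_rep = (17.0000,-0.7500)
Δp = p'−p = (4.2500,-0.1875); α = Δx/Fx = (17/4) / (17) = 1/4
check: Δy/Fy = (-3/16) / (-3/4) = 1/4 ✓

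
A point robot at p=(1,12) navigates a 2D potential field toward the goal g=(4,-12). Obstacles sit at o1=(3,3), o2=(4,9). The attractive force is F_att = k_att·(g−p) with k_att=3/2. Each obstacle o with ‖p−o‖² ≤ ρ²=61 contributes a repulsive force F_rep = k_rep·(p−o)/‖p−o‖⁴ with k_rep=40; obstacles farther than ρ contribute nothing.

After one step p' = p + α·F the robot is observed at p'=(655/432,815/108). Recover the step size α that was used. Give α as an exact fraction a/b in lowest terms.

F_att = 3/2·(g−p) = 3/2·(3,-24) = (4.5000,-36.0000)
o1: d²=85 > ρ²=61 → inactive
o2: d²=18 ≤ ρ²=61; F_rep = 40·(-3,3)/18² = (-0.3704,0.3704)
F = F_att + ΣF_rep = (4.1296,-35.6296)
Δp = p'−p = (0.5162,-4.4537); α = Δx/Fx = (223/432) / (223/54) = 1/8
check: Δy/Fy = (-481/108) / (-962/27) = 1/8 ✓

α = 1/8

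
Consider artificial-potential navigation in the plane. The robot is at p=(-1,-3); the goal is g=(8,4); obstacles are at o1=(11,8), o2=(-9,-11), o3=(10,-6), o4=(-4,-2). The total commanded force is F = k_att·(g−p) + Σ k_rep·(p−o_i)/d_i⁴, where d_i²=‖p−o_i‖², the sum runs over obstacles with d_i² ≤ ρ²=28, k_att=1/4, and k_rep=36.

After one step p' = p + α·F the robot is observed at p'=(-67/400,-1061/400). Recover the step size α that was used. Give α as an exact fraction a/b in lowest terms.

α = 1/4

F_att = 1/4·(g−p) = 1/4·(9,7) = (2.2500,1.7500)
o1: d²=265 > ρ²=28 → inactive
o2: d²=128 > ρ²=28 → inactive
o3: d²=130 > ρ²=28 → inactive
o4: d²=10 ≤ ρ²=28; F_rep = 36·(3,-1)/10² = (1.0800,-0.3600)
F = F_att + ΣF_rep = (3.3300,1.3900)
Δp = p'−p = (0.8325,0.3475); α = Δx/Fx = (333/400) / (333/100) = 1/4
check: Δy/Fy = (139/400) / (139/100) = 1/4 ✓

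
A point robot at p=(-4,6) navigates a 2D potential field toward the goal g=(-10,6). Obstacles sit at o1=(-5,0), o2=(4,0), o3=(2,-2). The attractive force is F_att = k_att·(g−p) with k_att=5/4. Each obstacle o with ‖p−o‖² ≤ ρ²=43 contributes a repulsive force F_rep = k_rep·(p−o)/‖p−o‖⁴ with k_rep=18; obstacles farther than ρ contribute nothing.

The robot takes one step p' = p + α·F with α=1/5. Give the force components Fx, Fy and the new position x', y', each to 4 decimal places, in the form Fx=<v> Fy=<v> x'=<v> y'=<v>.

F_att = 5/4·(g−p) = 5/4·(-6,0) = (-7.5000,0.0000)
o1: d²=37 ≤ ρ²=43; F_rep = 18·(1,6)/37² = (0.0131,0.0789)
o2: d²=100 > ρ²=43 → inactive
o3: d²=100 > ρ²=43 → inactive
F = F_att + ΣF_rep = (-7.4869,0.0789)
p' = p + 1/5·F = (-5.4974,6.0158)

Fx=-7.4869 Fy=0.0789 x'=-5.4974 y'=6.0158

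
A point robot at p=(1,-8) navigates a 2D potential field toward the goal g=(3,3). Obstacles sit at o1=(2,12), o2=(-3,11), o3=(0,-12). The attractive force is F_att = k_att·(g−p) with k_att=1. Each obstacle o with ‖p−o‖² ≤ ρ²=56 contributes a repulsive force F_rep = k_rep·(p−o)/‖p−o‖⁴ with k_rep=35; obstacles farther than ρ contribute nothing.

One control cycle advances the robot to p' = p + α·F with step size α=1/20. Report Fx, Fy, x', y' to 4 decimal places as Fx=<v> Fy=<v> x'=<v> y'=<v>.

Fx=2.1211 Fy=11.4844 x'=1.1061 y'=-7.4258

F_att = 1·(g−p) = 1·(2,11) = (2.0000,11.0000)
o1: d²=401 > ρ²=56 → inactive
o2: d²=377 > ρ²=56 → inactive
o3: d²=17 ≤ ρ²=56; F_rep = 35·(1,4)/17² = (0.1211,0.4844)
F = F_att + ΣF_rep = (2.1211,11.4844)
p' = p + 1/20·F = (1.1061,-7.4258)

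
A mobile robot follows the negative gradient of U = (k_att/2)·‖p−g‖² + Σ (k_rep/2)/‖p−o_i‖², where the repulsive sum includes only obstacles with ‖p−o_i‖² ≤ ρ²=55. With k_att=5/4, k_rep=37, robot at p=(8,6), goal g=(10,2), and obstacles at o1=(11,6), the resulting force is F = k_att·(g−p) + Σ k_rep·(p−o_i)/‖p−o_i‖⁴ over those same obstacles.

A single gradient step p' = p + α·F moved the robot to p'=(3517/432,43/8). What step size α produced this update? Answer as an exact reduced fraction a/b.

α = 1/8

F_att = 5/4·(g−p) = 5/4·(2,-4) = (2.5000,-5.0000)
o1: d²=9 ≤ ρ²=55; F_rep = 37·(-3,0)/9² = (-1.3704,0.0000)
F = F_att + ΣF_rep = (1.1296,-5.0000)
Δp = p'−p = (0.1412,-0.6250); α = Δx/Fx = (61/432) / (61/54) = 1/8
check: Δy/Fy = (-5/8) / (-5) = 1/8 ✓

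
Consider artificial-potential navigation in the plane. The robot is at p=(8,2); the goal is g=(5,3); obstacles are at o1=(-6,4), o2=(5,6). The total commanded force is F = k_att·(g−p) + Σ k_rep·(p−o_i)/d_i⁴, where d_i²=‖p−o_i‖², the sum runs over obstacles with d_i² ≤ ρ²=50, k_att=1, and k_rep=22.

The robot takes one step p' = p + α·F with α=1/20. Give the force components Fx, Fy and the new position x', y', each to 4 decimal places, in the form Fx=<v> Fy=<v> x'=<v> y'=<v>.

Fx=-2.8944 Fy=0.8592 x'=7.8553 y'=2.0430

F_att = 1·(g−p) = 1·(-3,1) = (-3.0000,1.0000)
o1: d²=200 > ρ²=50 → inactive
o2: d²=25 ≤ ρ²=50; F_rep = 22·(3,-4)/25² = (0.1056,-0.1408)
F = F_att + ΣF_rep = (-2.8944,0.8592)
p' = p + 1/20·F = (7.8553,2.0430)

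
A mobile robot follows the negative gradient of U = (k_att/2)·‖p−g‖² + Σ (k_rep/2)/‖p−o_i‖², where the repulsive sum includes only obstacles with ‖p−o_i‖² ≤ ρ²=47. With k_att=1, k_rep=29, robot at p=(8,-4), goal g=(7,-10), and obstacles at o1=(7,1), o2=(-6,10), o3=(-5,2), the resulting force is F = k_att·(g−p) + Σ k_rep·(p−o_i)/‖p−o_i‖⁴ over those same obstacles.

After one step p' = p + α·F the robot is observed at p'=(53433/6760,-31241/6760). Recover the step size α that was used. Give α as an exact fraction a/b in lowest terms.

F_att = 1·(g−p) = 1·(-1,-6) = (-1.0000,-6.0000)
o1: d²=26 ≤ ρ²=47; F_rep = 29·(1,-5)/26² = (0.0429,-0.2145)
o2: d²=392 > ρ²=47 → inactive
o3: d²=205 > ρ²=47 → inactive
F = F_att + ΣF_rep = (-0.9571,-6.2145)
Δp = p'−p = (-0.0957,-0.6214); α = Δx/Fx = (-647/6760) / (-647/676) = 1/10
check: Δy/Fy = (-4201/6760) / (-4201/676) = 1/10 ✓

α = 1/10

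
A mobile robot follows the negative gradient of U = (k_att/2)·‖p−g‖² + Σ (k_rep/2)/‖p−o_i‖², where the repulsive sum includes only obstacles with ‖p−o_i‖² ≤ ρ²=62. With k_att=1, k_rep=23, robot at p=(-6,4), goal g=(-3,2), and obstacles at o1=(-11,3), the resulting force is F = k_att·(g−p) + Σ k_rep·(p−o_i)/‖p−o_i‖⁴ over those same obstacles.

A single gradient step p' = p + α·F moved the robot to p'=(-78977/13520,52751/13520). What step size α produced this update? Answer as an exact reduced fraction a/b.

F_att = 1·(g−p) = 1·(3,-2) = (3.0000,-2.0000)
o1: d²=26 ≤ ρ²=62; F_rep = 23·(5,1)/26² = (0.1701,0.0340)
F = F_att + ΣF_rep = (3.1701,-1.9660)
Δp = p'−p = (0.1585,-0.0983); α = Δx/Fx = (2143/13520) / (2143/676) = 1/20
check: Δy/Fy = (-1329/13520) / (-1329/676) = 1/20 ✓

α = 1/20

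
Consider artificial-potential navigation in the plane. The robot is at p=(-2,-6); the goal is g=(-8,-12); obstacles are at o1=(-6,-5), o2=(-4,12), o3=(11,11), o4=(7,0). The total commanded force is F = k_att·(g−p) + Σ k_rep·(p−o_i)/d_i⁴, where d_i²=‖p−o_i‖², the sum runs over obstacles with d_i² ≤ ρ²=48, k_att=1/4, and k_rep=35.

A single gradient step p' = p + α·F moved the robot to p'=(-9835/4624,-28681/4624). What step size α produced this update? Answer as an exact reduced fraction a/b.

F_att = 1/4·(g−p) = 1/4·(-6,-6) = (-1.5000,-1.5000)
o1: d²=17 ≤ ρ²=48; F_rep = 35·(4,-1)/17² = (0.4844,-0.1211)
o2: d²=328 > ρ²=48 → inactive
o3: d²=458 > ρ²=48 → inactive
o4: d²=117 > ρ²=48 → inactive
F = F_att + ΣF_rep = (-1.0156,-1.6211)
Δp = p'−p = (-0.1269,-0.2026); α = Δx/Fx = (-587/4624) / (-587/578) = 1/8
check: Δy/Fy = (-937/4624) / (-937/578) = 1/8 ✓

α = 1/8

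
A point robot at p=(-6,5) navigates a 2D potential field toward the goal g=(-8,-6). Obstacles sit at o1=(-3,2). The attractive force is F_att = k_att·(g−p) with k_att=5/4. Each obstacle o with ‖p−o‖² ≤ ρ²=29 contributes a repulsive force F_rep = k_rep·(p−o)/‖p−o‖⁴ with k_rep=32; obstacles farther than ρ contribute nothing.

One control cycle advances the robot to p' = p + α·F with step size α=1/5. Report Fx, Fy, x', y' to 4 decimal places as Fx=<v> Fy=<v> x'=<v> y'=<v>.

F_att = 5/4·(g−p) = 5/4·(-2,-11) = (-2.5000,-13.7500)
o1: d²=18 ≤ ρ²=29; F_rep = 32·(-3,3)/18² = (-0.2963,0.2963)
F = F_att + ΣF_rep = (-2.7963,-13.4537)
p' = p + 1/5·F = (-6.5593,2.3093)

Fx=-2.7963 Fy=-13.4537 x'=-6.5593 y'=2.3093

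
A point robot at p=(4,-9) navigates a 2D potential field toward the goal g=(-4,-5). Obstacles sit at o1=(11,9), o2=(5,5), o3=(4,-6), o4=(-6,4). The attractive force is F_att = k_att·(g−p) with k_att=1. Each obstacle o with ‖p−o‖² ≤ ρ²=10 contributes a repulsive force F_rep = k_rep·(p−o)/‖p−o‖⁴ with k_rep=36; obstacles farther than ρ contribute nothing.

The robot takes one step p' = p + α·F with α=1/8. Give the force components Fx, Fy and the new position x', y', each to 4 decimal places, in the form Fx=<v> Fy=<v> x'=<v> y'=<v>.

F_att = 1·(g−p) = 1·(-8,4) = (-8.0000,4.0000)
o1: d²=373 > ρ²=10 → inactive
o2: d²=197 > ρ²=10 → inactive
o3: d²=9 ≤ ρ²=10; F_rep = 36·(0,-3)/9² = (0.0000,-1.3333)
o4: d²=269 > ρ²=10 → inactive
F = F_att + ΣF_rep = (-8.0000,2.6667)
p' = p + 1/8·F = (3.0000,-8.6667)

Fx=-8.0000 Fy=2.6667 x'=3.0000 y'=-8.6667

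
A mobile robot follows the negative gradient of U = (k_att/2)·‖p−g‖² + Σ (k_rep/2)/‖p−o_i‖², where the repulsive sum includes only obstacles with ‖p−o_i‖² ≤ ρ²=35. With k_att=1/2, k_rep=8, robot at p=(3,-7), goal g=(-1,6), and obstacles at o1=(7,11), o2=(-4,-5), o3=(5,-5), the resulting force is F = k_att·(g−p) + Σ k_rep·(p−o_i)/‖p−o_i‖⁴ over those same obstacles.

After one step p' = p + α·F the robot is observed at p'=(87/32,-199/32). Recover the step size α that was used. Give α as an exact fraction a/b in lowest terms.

α = 1/8

F_att = 1/2·(g−p) = 1/2·(-4,13) = (-2.0000,6.5000)
o1: d²=340 > ρ²=35 → inactive
o2: d²=53 > ρ²=35 → inactive
o3: d²=8 ≤ ρ²=35; F_rep = 8·(-2,-2)/8² = (-0.2500,-0.2500)
F = F_att + ΣF_rep = (-2.2500,6.2500)
Δp = p'−p = (-0.2812,0.7812); α = Δx/Fx = (-9/32) / (-9/4) = 1/8
check: Δy/Fy = (25/32) / (25/4) = 1/8 ✓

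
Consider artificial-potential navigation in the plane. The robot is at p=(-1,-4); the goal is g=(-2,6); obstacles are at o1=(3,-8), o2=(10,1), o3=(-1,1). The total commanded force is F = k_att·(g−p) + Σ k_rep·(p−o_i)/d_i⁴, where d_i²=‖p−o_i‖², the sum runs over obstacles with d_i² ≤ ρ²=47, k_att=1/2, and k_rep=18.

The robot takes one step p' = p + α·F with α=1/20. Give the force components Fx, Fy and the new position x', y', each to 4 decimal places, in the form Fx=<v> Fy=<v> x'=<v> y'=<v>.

F_att = 1/2·(g−p) = 1/2·(-1,10) = (-0.5000,5.0000)
o1: d²=32 ≤ ρ²=47; F_rep = 18·(-4,4)/32² = (-0.0703,0.0703)
o2: d²=146 > ρ²=47 → inactive
o3: d²=25 ≤ ρ²=47; F_rep = 18·(0,-5)/25² = (0.0000,-0.1440)
F = F_att + ΣF_rep = (-0.5703,4.9263)
p' = p + 1/20·F = (-1.0285,-3.7537)

Fx=-0.5703 Fy=4.9263 x'=-1.0285 y'=-3.7537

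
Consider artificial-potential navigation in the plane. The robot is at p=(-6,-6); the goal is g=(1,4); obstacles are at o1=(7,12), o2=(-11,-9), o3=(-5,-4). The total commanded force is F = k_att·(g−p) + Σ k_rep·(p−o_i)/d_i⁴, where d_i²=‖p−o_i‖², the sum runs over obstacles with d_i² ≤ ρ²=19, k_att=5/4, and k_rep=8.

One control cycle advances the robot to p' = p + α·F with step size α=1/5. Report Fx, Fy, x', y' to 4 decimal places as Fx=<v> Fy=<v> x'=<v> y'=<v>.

F_att = 5/4·(g−p) = 5/4·(7,10) = (8.7500,12.5000)
o1: d²=493 > ρ²=19 → inactive
o2: d²=34 > ρ²=19 → inactive
o3: d²=5 ≤ ρ²=19; F_rep = 8·(-1,-2)/5² = (-0.3200,-0.6400)
F = F_att + ΣF_rep = (8.4300,11.8600)
p' = p + 1/5·F = (-4.3140,-3.6280)

Fx=8.4300 Fy=11.8600 x'=-4.3140 y'=-3.6280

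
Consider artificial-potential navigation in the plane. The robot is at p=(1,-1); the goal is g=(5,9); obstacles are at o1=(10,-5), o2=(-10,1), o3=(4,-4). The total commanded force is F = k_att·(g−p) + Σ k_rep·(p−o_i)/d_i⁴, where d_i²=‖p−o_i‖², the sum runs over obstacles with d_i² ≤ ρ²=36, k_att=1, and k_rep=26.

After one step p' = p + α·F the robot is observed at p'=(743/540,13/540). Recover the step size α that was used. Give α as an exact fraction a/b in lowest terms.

F_att = 1·(g−p) = 1·(4,10) = (4.0000,10.0000)
o1: d²=97 > ρ²=36 → inactive
o2: d²=125 > ρ²=36 → inactive
o3: d²=18 ≤ ρ²=36; F_rep = 26·(-3,3)/18² = (-0.2407,0.2407)
F = F_att + ΣF_rep = (3.7593,10.2407)
Δp = p'−p = (0.3759,1.0241); α = Δx/Fx = (203/540) / (203/54) = 1/10
check: Δy/Fy = (553/540) / (553/54) = 1/10 ✓

α = 1/10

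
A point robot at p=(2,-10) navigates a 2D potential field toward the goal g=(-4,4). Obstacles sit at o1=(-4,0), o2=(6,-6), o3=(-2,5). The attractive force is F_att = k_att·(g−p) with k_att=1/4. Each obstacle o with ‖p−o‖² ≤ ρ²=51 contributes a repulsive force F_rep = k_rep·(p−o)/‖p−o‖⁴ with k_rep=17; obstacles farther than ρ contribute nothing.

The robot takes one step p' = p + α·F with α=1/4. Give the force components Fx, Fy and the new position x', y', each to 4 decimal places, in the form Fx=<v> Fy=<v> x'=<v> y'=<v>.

F_att = 1/4·(g−p) = 1/4·(-6,14) = (-1.5000,3.5000)
o1: d²=136 > ρ²=51 → inactive
o2: d²=32 ≤ ρ²=51; F_rep = 17·(-4,-4)/32² = (-0.0664,-0.0664)
o3: d²=241 > ρ²=51 → inactive
F = F_att + ΣF_rep = (-1.5664,3.4336)
p' = p + 1/4·F = (1.6084,-9.1416)

Fx=-1.5664 Fy=3.4336 x'=1.6084 y'=-9.1416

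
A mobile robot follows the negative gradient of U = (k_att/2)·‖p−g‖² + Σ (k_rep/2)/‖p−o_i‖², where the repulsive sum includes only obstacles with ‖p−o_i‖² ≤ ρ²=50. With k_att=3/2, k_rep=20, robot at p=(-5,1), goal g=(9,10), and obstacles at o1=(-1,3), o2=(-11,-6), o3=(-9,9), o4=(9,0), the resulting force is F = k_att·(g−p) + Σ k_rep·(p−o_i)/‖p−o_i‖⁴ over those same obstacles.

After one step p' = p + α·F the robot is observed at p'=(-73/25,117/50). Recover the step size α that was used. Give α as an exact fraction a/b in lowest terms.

F_att = 3/2·(g−p) = 3/2·(14,9) = (21.0000,13.5000)
o1: d²=20 ≤ ρ²=50; F_rep = 20·(-4,-2)/20² = (-0.2000,-0.1000)
o2: d²=85 > ρ²=50 → inactive
o3: d²=80 > ρ²=50 → inactive
o4: d²=197 > ρ²=50 → inactive
F = F_att + ΣF_rep = (20.8000,13.4000)
Δp = p'−p = (2.0800,1.3400); α = Δx/Fx = (52/25) / (104/5) = 1/10
check: Δy/Fy = (67/50) / (67/5) = 1/10 ✓

α = 1/10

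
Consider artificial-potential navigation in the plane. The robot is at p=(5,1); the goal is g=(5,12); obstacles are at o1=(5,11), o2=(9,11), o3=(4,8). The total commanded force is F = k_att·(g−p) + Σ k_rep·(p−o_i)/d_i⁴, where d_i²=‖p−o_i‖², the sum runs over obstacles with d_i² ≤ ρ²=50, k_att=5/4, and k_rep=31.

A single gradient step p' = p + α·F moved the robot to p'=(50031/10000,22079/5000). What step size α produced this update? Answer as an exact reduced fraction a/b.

F_att = 5/4·(g−p) = 5/4·(0,11) = (0.0000,13.7500)
o1: d²=100 > ρ²=50 → inactive
o2: d²=116 > ρ²=50 → inactive
o3: d²=50 ≤ ρ²=50; F_rep = 31·(1,-7)/50² = (0.0124,-0.0868)
F = F_att + ΣF_rep = (0.0124,13.6632)
Δp = p'−p = (0.0031,3.4158); α = Δx/Fx = (31/10000) / (31/2500) = 1/4
check: Δy/Fy = (17079/5000) / (17079/1250) = 1/4 ✓

α = 1/4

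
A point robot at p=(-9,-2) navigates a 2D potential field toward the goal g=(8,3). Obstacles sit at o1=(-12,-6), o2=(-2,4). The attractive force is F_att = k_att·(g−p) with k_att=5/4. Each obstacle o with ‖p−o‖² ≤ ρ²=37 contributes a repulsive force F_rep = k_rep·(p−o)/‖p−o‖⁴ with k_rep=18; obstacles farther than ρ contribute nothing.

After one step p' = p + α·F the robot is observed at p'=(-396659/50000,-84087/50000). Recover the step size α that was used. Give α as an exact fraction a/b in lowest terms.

α = 1/20

F_att = 5/4·(g−p) = 5/4·(17,5) = (21.2500,6.2500)
o1: d²=25 ≤ ρ²=37; F_rep = 18·(3,4)/25² = (0.0864,0.1152)
o2: d²=85 > ρ²=37 → inactive
F = F_att + ΣF_rep = (21.3364,6.3652)
Δp = p'−p = (1.0668,0.3183); α = Δx/Fx = (53341/50000) / (53341/2500) = 1/20
check: Δy/Fy = (15913/50000) / (15913/2500) = 1/20 ✓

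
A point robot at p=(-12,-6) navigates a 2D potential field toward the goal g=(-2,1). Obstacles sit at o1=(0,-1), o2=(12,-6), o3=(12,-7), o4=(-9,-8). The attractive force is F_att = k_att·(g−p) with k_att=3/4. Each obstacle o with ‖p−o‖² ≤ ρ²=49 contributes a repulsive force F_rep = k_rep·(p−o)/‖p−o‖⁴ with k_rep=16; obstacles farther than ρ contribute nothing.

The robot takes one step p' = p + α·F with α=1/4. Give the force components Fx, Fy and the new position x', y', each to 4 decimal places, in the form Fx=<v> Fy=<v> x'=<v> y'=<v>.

Fx=7.2160 Fy=5.4393 x'=-10.1960 y'=-4.6402

F_att = 3/4·(g−p) = 3/4·(10,7) = (7.5000,5.2500)
o1: d²=169 > ρ²=49 → inactive
o2: d²=576 > ρ²=49 → inactive
o3: d²=577 > ρ²=49 → inactive
o4: d²=13 ≤ ρ²=49; F_rep = 16·(-3,2)/13² = (-0.2840,0.1893)
F = F_att + ΣF_rep = (7.2160,5.4393)
p' = p + 1/4·F = (-10.1960,-4.6402)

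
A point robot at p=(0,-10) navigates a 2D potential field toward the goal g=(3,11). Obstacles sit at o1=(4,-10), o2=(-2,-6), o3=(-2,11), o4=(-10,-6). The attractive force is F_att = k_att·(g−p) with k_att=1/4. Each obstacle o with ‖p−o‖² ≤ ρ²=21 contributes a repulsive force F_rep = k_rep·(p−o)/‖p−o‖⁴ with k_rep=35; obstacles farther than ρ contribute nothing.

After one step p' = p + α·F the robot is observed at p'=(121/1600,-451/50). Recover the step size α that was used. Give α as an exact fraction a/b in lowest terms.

α = 1/5

F_att = 1/4·(g−p) = 1/4·(3,21) = (0.7500,5.2500)
o1: d²=16 ≤ ρ²=21; F_rep = 35·(-4,0)/16² = (-0.5469,0.0000)
o2: d²=20 ≤ ρ²=21; F_rep = 35·(2,-4)/20² = (0.1750,-0.3500)
o3: d²=445 > ρ²=21 → inactive
o4: d²=116 > ρ²=21 → inactive
F = F_att + ΣF_rep = (0.3781,4.9000)
Δp = p'−p = (0.0756,0.9800); α = Δx/Fx = (121/1600) / (121/320) = 1/5
check: Δy/Fy = (49/50) / (49/10) = 1/5 ✓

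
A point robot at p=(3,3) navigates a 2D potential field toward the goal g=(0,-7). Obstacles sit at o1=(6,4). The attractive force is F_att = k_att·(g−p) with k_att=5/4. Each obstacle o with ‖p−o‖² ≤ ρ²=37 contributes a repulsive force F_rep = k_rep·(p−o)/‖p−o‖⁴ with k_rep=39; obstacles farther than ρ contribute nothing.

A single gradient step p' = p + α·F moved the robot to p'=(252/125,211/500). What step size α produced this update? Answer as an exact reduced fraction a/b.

F_att = 5/4·(g−p) = 5/4·(-3,-10) = (-3.7500,-12.5000)
o1: d²=10 ≤ ρ²=37; F_rep = 39·(-3,-1)/10² = (-1.1700,-0.3900)
F = F_att + ΣF_rep = (-4.9200,-12.8900)
Δp = p'−p = (-0.9840,-2.5780); α = Δx/Fx = (-123/125) / (-123/25) = 1/5
check: Δy/Fy = (-1289/500) / (-1289/100) = 1/5 ✓

α = 1/5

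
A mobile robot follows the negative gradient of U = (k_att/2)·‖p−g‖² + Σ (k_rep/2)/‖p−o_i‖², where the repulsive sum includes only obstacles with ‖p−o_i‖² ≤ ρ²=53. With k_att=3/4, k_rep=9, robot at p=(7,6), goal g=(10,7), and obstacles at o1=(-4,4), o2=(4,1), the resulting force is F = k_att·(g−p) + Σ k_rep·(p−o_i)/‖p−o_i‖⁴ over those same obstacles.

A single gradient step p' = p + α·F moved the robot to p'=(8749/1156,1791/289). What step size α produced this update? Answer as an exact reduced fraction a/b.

α = 1/4

F_att = 3/4·(g−p) = 3/4·(3,1) = (2.2500,0.7500)
o1: d²=125 > ρ²=53 → inactive
o2: d²=34 ≤ ρ²=53; F_rep = 9·(3,5)/34² = (0.0234,0.0389)
F = F_att + ΣF_rep = (2.2734,0.7889)
Δp = p'−p = (0.5683,0.1972); α = Δx/Fx = (657/1156) / (657/289) = 1/4
check: Δy/Fy = (57/289) / (228/289) = 1/4 ✓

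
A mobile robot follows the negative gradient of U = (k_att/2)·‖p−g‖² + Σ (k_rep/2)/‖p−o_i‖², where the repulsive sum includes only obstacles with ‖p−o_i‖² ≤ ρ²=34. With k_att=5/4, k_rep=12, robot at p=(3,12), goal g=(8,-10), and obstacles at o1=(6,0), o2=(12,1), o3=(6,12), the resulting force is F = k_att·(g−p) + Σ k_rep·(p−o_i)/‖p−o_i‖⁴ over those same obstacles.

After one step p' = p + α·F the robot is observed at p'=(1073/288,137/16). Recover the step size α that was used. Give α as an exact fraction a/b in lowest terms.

F_att = 5/4·(g−p) = 5/4·(5,-22) = (6.2500,-27.5000)
o1: d²=153 > ρ²=34 → inactive
o2: d²=202 > ρ²=34 → inactive
o3: d²=9 ≤ ρ²=34; F_rep = 12·(-3,0)/9² = (-0.4444,0.0000)
F = F_att + ΣF_rep = (5.8056,-27.5000)
Δp = p'−p = (0.7257,-3.4375); α = Δx/Fx = (209/288) / (209/36) = 1/8
check: Δy/Fy = (-55/16) / (-55/2) = 1/8 ✓

α = 1/8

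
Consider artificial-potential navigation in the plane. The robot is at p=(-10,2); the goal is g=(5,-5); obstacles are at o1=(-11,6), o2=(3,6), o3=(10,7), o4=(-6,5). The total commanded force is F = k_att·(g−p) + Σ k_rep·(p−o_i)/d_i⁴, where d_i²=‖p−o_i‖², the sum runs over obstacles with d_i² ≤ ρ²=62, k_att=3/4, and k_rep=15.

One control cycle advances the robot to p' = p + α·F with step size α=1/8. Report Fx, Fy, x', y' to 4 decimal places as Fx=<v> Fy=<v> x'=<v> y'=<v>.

F_att = 3/4·(g−p) = 3/4·(15,-7) = (11.2500,-5.2500)
o1: d²=17 ≤ ρ²=62; F_rep = 15·(1,-4)/17² = (0.0519,-0.2076)
o2: d²=185 > ρ²=62 → inactive
o3: d²=425 > ρ²=62 → inactive
o4: d²=25 ≤ ρ²=62; F_rep = 15·(-4,-3)/25² = (-0.0960,-0.0720)
F = F_att + ΣF_rep = (11.2059,-5.5296)
p' = p + 1/8·F = (-8.5993,1.3088)

Fx=11.2059 Fy=-5.5296 x'=-8.5993 y'=1.3088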